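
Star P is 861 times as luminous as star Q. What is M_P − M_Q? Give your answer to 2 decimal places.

M_P − M_Q ≈ -7.34

Pogson: ΔM = −2.5 log₁₀(ratio) = −2.5 log₁₀(861) = −2.5 × 2.9350 = -7.338
Star P is brighter, so it has the smaller magnitude: the difference is negative.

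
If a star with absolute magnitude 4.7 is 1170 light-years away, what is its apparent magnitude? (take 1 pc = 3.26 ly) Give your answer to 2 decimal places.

d = 1170 ly / 3.26 = 358.9 pc
m = M + 5 log₁₀ d − 5 = 4.7 + 5·2.5550 − 5 = 12.475

m ≈ 12.47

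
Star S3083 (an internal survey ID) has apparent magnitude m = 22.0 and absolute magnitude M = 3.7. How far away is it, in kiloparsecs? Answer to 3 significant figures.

μ = m − M = 18.300
m − M = 5 log₁₀ d − 5
log₁₀ d = (m − M)/5 + 1 = 4.6600
d = 10^4.6600 = 45710 pc
= 45.71 kpc

d ≈ 45.7 kpc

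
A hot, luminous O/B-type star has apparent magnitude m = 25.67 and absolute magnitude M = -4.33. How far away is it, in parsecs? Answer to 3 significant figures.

Distance modulus: m − M = 25.67 − (-4.33) = 30.000
m − M = 5 log₁₀ d − 5
log₁₀ d = (m − M)/5 + 1 = 7.0000
d = 10^7.0000 = 1.000×10^7 pc

d ≈ 1.00×10^7 pc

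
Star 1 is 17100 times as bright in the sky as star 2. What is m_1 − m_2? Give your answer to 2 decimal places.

Pogson: Δm = −2.5 log₁₀(ratio) = −2.5 log₁₀(17100) = −2.5 × 4.2330 = -10.582
Star 1 is brighter, so it has the smaller magnitude: the difference is negative.

m_1 − m_2 ≈ -10.58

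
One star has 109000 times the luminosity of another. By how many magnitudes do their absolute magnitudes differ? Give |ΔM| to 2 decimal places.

Pogson: ΔM = −2.5 log₁₀(ratio) = −2.5 log₁₀(109000) = −2.5 × 5.0374 = -12.594

|ΔM| ≈ 12.59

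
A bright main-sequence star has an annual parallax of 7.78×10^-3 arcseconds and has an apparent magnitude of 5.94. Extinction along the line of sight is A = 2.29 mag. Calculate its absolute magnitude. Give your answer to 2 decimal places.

d = 1/p = 1/7.78×10^-3″ = 128.5 pc
5 log₁₀(d/10 pc) = 5 log₁₀(128.5) − 5 = 5.545
M = m − 5 log₁₀(d/10) − A = 5.94 − 5.545 − 2.29 = -1.895

M ≈ -1.90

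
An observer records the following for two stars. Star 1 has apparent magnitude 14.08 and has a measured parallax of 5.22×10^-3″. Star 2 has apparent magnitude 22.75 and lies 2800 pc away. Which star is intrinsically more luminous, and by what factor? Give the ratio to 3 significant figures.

Star 1: d = 1/p = 1/5.22×10^-3″ = 191.6 pc
Star 1: M = m − 5 log₁₀ d + 5 = 14.08 − 5·2.2823 + 5 = 7.668
Star 2: M = m − 5 log₁₀ d + 5 = 22.75 − 5·3.4472 + 5 = 10.514
ΔM = M_1 − M_2 = 7.668 − (10.514) = -2.846; smaller M is more luminous → Star 1.
L ratio = 10^(0.4 |ΔM|) = 10^1.138 = 13.75

Star 1 is more luminous, by a factor of 13.8.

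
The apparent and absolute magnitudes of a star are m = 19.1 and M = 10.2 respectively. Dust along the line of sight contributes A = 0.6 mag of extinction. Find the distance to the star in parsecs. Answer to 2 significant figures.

m − M = 5 log₁₀(d/10 pc) + A  ⇒  19.1 − (10.2) − 0.6 = 5 log₁₀(d/10)
8.300 = 5 log₁₀(d/10)
log₁₀ d = (m − M − A)/5 + 1 = 2.6600
d = 10^2.6600 = 457.1 pc

d ≈ 460 pc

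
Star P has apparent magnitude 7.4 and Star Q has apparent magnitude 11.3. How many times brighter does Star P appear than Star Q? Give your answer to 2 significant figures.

36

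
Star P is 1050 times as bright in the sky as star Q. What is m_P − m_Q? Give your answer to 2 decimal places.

m_P − m_Q ≈ -7.55

Pogson: Δm = −2.5 log₁₀(ratio) = −2.5 log₁₀(1050) = −2.5 × 3.0212 = -7.553
Star P is brighter, so it has the smaller magnitude: the difference is negative.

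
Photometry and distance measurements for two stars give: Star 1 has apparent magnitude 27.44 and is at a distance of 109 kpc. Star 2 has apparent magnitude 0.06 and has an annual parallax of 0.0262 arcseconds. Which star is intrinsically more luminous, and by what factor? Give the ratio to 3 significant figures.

Star 2 is more luminous, by a factor of 11000.

Star 1: d = 109 kpc = 109000 pc
Star 1: M = m − 5 log₁₀ d + 5 = 27.44 − 5·5.0374 + 5 = 7.253
Star 2: d = 1/p = 1/0.0262″ = 38.17 pc
Star 2: M = m − 5 log₁₀ d + 5 = 0.06 − 5·1.5817 + 5 = -2.848
ΔM = M_1 − M_2 = 7.253 − (-2.848) = 10.101; smaller M is more luminous → Star 2.
L ratio = 10^(0.4 |ΔM|) = 10^4.041 = 10980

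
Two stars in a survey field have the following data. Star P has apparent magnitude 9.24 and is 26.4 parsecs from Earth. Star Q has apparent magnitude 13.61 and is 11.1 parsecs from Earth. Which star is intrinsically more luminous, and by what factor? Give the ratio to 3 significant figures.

Star P: M = m − 5 log₁₀ d + 5 = 9.24 − 5·1.4216 + 5 = 7.132
Star Q: M = m − 5 log₁₀ d + 5 = 13.61 − 5·1.0453 + 5 = 13.383
ΔM = M_P − M_Q = 7.132 − (13.383) = -6.251; smaller M is more luminous → Star P.
L ratio = 10^(0.4 |ΔM|) = 10^2.501 = 316.6

Star P is more luminous, by a factor of 317.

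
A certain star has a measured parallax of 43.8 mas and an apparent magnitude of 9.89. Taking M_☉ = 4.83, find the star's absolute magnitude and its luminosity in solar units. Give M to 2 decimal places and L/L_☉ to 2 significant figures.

d = 1/p = 1000/43.8 mas = 22.83 pc
M = m − 5 log₁₀ d + 5 = 9.89 − 5·1.3585 + 5 = 8.097
M − M_☉ = 8.097 − 4.83 = 3.267
L/L_☉ = 10^(−0.4 × 3.267) = 0.04932

M ≈ 8.10; L/L_☉ ≈ 0.049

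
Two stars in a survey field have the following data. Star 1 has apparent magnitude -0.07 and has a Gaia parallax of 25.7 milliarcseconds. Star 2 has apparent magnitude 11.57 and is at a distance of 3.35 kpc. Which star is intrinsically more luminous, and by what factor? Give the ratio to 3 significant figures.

Star 1 is more luminous, by a factor of 6.11.

Star 1: p = 25.7 mas = 0.0257″ → d = 1/p = 38.91 pc
Star 1: M = m − 5 log₁₀ d + 5 = -0.07 − 5·1.5901 + 5 = -3.020
Star 2: d = 3.35 kpc = 3350 pc
Star 2: M = m − 5 log₁₀ d + 5 = 11.57 − 5·3.5250 + 5 = -1.055
ΔM = M_1 − M_2 = -3.020 − (-1.055) = -1.965; smaller M is more luminous → Star 1.
L ratio = 10^(0.4 |ΔM|) = 10^0.786 = 6.110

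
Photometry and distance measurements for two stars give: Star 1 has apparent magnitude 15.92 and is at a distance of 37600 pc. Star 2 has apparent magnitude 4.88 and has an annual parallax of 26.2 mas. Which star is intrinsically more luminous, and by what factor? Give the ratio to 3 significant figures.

Star 1: M = m − 5 log₁₀ d + 5 = 15.92 − 5·4.5752 + 5 = -1.956
Star 2: p = 26.2 mas = 0.0262″ → d = 1/p = 38.17 pc
Star 2: M = m − 5 log₁₀ d + 5 = 4.88 − 5·1.5817 + 5 = 1.972
ΔM = M_1 − M_2 = -1.956 − (1.972) = -3.927; smaller M is more luminous → Star 1.
L ratio = 10^(0.4 |ΔM|) = 10^1.571 = 37.24

Star 1 is more luminous, by a factor of 37.2.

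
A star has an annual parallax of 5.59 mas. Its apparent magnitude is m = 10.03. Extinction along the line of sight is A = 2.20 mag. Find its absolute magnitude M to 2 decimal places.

M ≈ 1.57

p = 5.59 mas = 5.59×10^-3″ → d = 1/p = 178.9 pc
5 log₁₀(d/10 pc) = 5 log₁₀(178.9) − 5 = 6.263
M = m − 5 log₁₀(d/10) − A = 10.03 − 6.263 − 2.20 = 1.567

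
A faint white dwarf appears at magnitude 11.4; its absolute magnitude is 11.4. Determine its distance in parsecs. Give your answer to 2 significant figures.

d ≈ 10 pc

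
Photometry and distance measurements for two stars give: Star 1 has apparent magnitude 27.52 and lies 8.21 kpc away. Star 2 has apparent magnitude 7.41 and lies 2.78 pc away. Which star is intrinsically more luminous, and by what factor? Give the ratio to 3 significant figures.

Star 2 is more luminous, by a factor of 12.7.

Star 1: d = 8.21 kpc = 8210 pc
Star 1: M = m − 5 log₁₀ d + 5 = 27.52 − 5·3.9143 + 5 = 12.948
Star 2: M = m − 5 log₁₀ d + 5 = 7.41 − 5·0.4440 + 5 = 10.190
ΔM = M_1 − M_2 = 12.948 − (10.190) = 2.759; smaller M is more luminous → Star 2.
L ratio = 10^(0.4 |ΔM|) = 10^1.103 = 12.69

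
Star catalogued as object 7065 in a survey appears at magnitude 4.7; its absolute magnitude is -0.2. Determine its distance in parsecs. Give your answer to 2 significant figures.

d ≈ 95 pc

μ = m − M = 4.900
m − M = 5 log₁₀ d − 5
log₁₀ d = (m − M)/5 + 1 = 1.9800
d = 10^1.9800 = 95.50 pc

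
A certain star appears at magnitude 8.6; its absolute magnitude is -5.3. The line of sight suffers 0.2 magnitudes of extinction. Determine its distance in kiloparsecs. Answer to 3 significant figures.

d ≈ 5.50 kpc

m − M = 5 log₁₀(d/10 pc) + A  ⇒  8.6 − (-5.3) − 0.2 = 5 log₁₀(d/10)
13.700 = 5 log₁₀(d/10)
log₁₀ d = (m − M − A)/5 + 1 = 3.7400
d = 10^3.7400 = 5495 pc
= 5.495 kpc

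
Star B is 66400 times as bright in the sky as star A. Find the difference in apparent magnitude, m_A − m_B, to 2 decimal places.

m_A − m_B ≈ 12.06

Pogson: Δm = −2.5 log₁₀(ratio) = −2.5 log₁₀(66400) = −2.5 × 4.8222 = -12.055
Star B is brighter so has the smaller magnitude: m_A − m_B is positive.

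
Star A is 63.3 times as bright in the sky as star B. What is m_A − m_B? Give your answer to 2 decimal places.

m_A − m_B ≈ -4.50

Pogson: Δm = −2.5 log₁₀(ratio) = −2.5 log₁₀(63.3) = −2.5 × 1.8014 = -4.504
Star A is brighter, so it has the smaller magnitude: the difference is negative.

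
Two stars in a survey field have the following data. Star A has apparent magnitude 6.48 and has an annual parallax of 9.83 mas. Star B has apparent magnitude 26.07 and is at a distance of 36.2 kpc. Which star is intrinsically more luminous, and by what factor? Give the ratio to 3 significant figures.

Star A is more luminous, by a factor of 541.

Star A: p = 9.83 mas = 9.83×10^-3″ → d = 1/p = 101.7 pc
Star A: M = m − 5 log₁₀ d + 5 = 6.48 − 5·2.0074 + 5 = 1.443
Star B: d = 36.2 kpc = 36200 pc
Star B: M = m − 5 log₁₀ d + 5 = 26.07 − 5·4.5587 + 5 = 8.276
ΔM = M_A − M_B = 1.443 − (8.276) = -6.834; smaller M is more luminous → Star A.
L ratio = 10^(0.4 |ΔM|) = 10^2.733 = 541.3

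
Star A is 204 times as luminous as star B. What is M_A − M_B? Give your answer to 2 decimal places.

Pogson: ΔM = −2.5 log₁₀(ratio) = −2.5 log₁₀(204) = −2.5 × 2.3096 = -5.774
Star A is brighter, so it has the smaller magnitude: the difference is negative.

M_A − M_B ≈ -5.77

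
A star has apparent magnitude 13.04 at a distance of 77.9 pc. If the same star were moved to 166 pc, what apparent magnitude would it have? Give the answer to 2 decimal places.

Flux ∝ 1/d², so Δm = 5 log₁₀(d₂/d₁) = 5 log₁₀(166/77.9) = 1.643
m₂ = m₁ + Δm = 13.04 + (1.643) = 14.683

m ≈ 14.68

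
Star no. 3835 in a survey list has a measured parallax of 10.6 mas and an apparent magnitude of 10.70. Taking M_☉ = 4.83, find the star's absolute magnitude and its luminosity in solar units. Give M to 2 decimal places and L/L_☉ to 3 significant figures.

d = 1/p = 1000/10.6 mas = 94.34 pc
M = m − 5 log₁₀ d + 5 = 10.70 − 5·1.9747 + 5 = 5.827
M − M_☉ = 5.827 − 4.83 = 0.997
L/L_☉ = 10^(−0.4 × 0.997) = 0.3994

M ≈ 5.83; L/L_☉ ≈ 0.399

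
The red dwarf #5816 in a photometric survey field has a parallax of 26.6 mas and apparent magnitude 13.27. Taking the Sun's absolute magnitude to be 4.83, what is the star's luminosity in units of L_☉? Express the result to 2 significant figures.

L/L_☉ ≈ 5.9×10^-3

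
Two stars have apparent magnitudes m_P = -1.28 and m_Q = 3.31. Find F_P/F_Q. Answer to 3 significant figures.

Δm = -1.28 − (3.31) = -4.59
Flux ratio = 10^(−0.4 Δm) = 10^(−0.4 × -4.59) = 10^1.836 = 68.55

F_P/F_Q ≈ 68.5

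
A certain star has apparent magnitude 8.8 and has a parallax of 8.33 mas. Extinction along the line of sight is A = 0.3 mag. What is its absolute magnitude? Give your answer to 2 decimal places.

M ≈ 3.10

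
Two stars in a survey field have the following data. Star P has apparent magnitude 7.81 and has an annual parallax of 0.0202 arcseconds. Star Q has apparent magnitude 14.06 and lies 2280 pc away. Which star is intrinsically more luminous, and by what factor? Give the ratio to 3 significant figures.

Star Q is more luminous, by a factor of 6.71.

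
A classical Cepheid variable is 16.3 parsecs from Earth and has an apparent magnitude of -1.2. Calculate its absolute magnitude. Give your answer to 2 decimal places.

M ≈ -2.26

5 log₁₀(d/10 pc) = 5 log₁₀(16.30) − 5 = 1.061
M = m − 5 log₁₀(d/10) = -1.2 − 1.061 = -2.261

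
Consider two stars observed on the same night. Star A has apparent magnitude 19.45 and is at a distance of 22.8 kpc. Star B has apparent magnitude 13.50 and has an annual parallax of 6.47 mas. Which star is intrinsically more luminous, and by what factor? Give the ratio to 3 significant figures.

Star A: d = 22.8 kpc = 22800 pc
Star A: M = m − 5 log₁₀ d + 5 = 19.45 − 5·4.3579 + 5 = 2.660
Star B: p = 6.47 mas = 6.47×10^-3″ → d = 1/p = 154.6 pc
Star B: M = m − 5 log₁₀ d + 5 = 13.50 − 5·2.1891 + 5 = 7.555
ΔM = M_A − M_B = 2.660 − (7.555) = -4.894; smaller M is more luminous → Star A.
L ratio = 10^(0.4 |ΔM|) = 10^1.958 = 90.71

Star A is more luminous, by a factor of 90.7.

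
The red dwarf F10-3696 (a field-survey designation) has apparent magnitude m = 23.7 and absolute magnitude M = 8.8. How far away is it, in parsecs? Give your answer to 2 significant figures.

Distance modulus: m − M = 23.7 − (8.8) = 14.900
m − M = 5 log₁₀ d − 5
log₁₀ d = (m − M)/5 + 1 = 3.9800
d = 10^3.9800 = 9550 pc

d ≈ 9500 pc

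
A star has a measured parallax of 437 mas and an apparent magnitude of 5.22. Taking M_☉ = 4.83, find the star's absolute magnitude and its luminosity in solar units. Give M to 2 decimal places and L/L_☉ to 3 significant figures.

d = 1/p = 1000/437 mas = 2.288 pc
M = m − 5 log₁₀ d + 5 = 5.22 − 5·0.3595 + 5 = 8.422
M − M_☉ = 8.422 − 4.83 = 3.592
L/L_☉ = 10^(−0.4 × 3.592) = 0.03656

M ≈ 8.42; L/L_☉ ≈ 0.0366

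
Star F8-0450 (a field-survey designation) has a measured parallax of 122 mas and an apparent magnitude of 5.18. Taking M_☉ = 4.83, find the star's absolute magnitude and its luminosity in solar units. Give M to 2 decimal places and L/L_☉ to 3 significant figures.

M ≈ 5.61; L/L_☉ ≈ 0.487

d = 1/p = 1000/122 mas = 8.197 pc
M = m − 5 log₁₀ d + 5 = 5.18 − 5·0.9136 + 5 = 5.612
M − M_☉ = 5.612 − 4.83 = 0.782
L/L_☉ = 10^(−0.4 × 0.782) = 0.4867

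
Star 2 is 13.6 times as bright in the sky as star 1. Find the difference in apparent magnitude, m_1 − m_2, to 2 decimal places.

m_1 − m_2 ≈ 2.83

Pogson: Δm = −2.5 log₁₀(ratio) = −2.5 log₁₀(13.6) = −2.5 × 1.1335 = -2.834
Star 2 is brighter so has the smaller magnitude: m_1 − m_2 is positive.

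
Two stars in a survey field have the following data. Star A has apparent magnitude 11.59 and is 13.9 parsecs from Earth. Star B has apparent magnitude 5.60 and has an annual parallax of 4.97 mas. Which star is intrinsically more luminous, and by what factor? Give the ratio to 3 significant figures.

Star B is more luminous, by a factor of 52200.

Star A: M = m − 5 log₁₀ d + 5 = 11.59 − 5·1.1430 + 5 = 10.875
Star B: p = 4.97 mas = 4.97×10^-3″ → d = 1/p = 201.2 pc
Star B: M = m − 5 log₁₀ d + 5 = 5.60 − 5·2.3036 + 5 = -0.918
ΔM = M_A − M_B = 10.875 − (-0.918) = 11.793; smaller M is more luminous → Star B.
L ratio = 10^(0.4 |ΔM|) = 10^4.717 = 52150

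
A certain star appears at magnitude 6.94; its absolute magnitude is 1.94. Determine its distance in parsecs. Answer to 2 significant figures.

d ≈ 100 pc

μ = m − M = 5.000
m − M = 5 log₁₀ d − 5
log₁₀ d = (m − M)/5 + 1 = 2.0000
d = 10^2.0000 = 100.0 pc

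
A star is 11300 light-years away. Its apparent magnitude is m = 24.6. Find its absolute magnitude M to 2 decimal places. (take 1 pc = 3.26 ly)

M ≈ 11.90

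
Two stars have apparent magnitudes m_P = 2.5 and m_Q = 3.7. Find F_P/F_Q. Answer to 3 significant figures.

F_P/F_Q ≈ 3.02

Magnitude difference = -1.2
Flux ratio = 10^(−0.4 Δm) = 10^(−0.4 × -1.2) = 10^0.480 = 3.020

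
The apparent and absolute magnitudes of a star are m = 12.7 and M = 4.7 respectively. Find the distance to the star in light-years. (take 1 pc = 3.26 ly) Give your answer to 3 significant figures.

Distance modulus: m − M = 12.7 − (4.7) = 8.000
m − M = 5 log₁₀ d − 5
log₁₀ d = (m − M)/5 + 1 = 2.6000
d = 10^2.6000 = 398.1 pc
= 1298 ly

d ≈ 1300 ly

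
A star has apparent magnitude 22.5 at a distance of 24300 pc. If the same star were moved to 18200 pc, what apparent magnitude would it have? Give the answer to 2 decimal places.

Flux ∝ 1/d², so Δm = 5 log₁₀(d₂/d₁) = 5 log₁₀(18200/24300) = -0.628
m₂ = m₁ + Δm = 22.5 + (-0.628) = 21.872

m ≈ 21.87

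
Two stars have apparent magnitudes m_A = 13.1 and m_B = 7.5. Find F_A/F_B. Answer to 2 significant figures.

F_A/F_B ≈ 5.8×10^-3

Magnitude difference = 5.6
Flux ratio = 10^(−0.4 Δm) = 10^(−0.4 × 5.6) = 10^-2.240 = 5.754×10^-3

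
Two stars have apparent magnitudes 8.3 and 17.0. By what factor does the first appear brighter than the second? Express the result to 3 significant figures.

3020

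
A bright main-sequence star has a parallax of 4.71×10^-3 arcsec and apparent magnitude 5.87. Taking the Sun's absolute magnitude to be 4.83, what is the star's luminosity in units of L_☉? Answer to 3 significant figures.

d = 1/p = 1/4.71×10^-3″ = 212.3 pc
M = m − 5 log₁₀ d + 5 = 5.87 − 5·2.3270 + 5 = -0.765
M − M_☉ = -0.765 − 4.83 = -5.595
L/L_☉ = 10^(−0.4 × -5.595) = 173.0

L/L_☉ ≈ 173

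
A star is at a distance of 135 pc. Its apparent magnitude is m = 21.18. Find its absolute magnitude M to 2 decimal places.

5 log₁₀(d/10 pc) = 5 log₁₀(135.0) − 5 = 5.652
M = m − 5 log₁₀(d/10) = 21.18 − 5.652 = 15.528

M ≈ 15.53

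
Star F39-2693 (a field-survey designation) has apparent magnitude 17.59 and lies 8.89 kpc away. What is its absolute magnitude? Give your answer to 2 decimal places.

d = 8.89 kpc = 8890 pc
5 log₁₀(d/10 pc) = 5 log₁₀(8890) − 5 = 14.745
M = m − 5 log₁₀(d/10) = 17.59 − 14.745 = 2.845

M ≈ 2.85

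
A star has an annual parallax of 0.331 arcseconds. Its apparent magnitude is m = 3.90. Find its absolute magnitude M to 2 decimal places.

d = 1/p = 1/0.331″ = 3.021 pc
5 log₁₀(d/10 pc) = 5 log₁₀(3.021) − 5 = -2.599
M = m − 5 log₁₀(d/10) = 3.90 + 2.599 = 6.499

M ≈ 6.50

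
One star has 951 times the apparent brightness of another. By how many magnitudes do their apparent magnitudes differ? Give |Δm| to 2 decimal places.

|Δm| ≈ 7.45

Pogson: Δm = −2.5 log₁₀(ratio) = −2.5 log₁₀(951) = −2.5 × 2.9782 = -7.445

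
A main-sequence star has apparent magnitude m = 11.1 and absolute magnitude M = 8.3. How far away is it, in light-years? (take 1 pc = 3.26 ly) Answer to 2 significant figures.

Distance modulus: m − M = 11.1 − (8.3) = 2.800
m − M = 5 log₁₀ d − 5
log₁₀ d = (m − M)/5 + 1 = 1.5600
d = 10^1.5600 = 36.31 pc
= 118.4 ly

d ≈ 120 ly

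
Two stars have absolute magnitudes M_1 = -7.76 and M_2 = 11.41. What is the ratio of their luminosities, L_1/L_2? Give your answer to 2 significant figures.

L_1/L_2 ≈ 4.7×10^7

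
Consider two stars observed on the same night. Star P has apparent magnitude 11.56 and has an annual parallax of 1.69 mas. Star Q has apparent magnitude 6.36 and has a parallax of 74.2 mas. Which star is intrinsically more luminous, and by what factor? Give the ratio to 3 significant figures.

Star P: p = 1.69 mas = 1.69×10^-3″ → d = 1/p = 591.7 pc
Star P: M = m − 5 log₁₀ d + 5 = 11.56 − 5·2.7721 + 5 = 2.699
Star Q: p = 74.2 mas = 0.0742″ → d = 1/p = 13.48 pc
Star Q: M = m − 5 log₁₀ d + 5 = 6.36 − 5·1.1296 + 5 = 5.712
ΔM = M_P − M_Q = 2.699 − (5.712) = -3.013; smaller M is more luminous → Star P.
L ratio = 10^(0.4 |ΔM|) = 10^1.205 = 16.03

Star P is more luminous, by a factor of 16.0.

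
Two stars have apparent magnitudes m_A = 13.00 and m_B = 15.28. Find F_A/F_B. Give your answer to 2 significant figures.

F_A/F_B ≈ 8.2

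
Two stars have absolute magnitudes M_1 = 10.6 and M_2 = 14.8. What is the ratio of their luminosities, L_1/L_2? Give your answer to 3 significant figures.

ΔM = M_1 − M_2 = -4.2
L_1/L_2 = 10^(−0.4 ΔM) = 10^1.680 = 47.86

L_1/L_2 ≈ 47.9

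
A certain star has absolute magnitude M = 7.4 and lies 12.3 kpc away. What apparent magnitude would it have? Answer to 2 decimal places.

m ≈ 22.85

d = 12.3 kpc = 12300 pc
m = M + 5 log₁₀ d − 5 = 7.4 + 5·4.0899 − 5 = 22.850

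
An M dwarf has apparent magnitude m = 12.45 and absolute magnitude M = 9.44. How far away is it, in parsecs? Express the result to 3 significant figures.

μ = m − M = 3.010
m − M = 5 log₁₀ d − 5
log₁₀ d = (m − M)/5 + 1 = 1.6020
d = 10^1.6020 = 39.99 pc

d ≈ 40.0 pc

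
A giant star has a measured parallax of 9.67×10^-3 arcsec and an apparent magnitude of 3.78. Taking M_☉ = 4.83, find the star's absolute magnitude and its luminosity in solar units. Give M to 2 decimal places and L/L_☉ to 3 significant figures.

d = 1/p = 1/9.67×10^-3″ = 103.4 pc
M = m − 5 log₁₀ d + 5 = 3.78 − 5·2.0146 + 5 = -1.293
M − M_☉ = -1.293 − 4.83 = -6.123
L/L_☉ = 10^(−0.4 × -6.123) = 281.3

M ≈ -1.29; L/L_☉ ≈ 281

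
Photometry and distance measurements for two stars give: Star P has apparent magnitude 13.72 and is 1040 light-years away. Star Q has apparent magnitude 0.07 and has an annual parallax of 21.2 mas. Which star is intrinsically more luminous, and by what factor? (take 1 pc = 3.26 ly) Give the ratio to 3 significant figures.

Star Q is more luminous, by a factor of 6310.

Star P: d = 1040 ly / 3.26 = 319.0 pc
Star P: M = m − 5 log₁₀ d + 5 = 13.72 − 5·2.5038 + 5 = 6.201
Star Q: p = 21.2 mas = 0.0212″ → d = 1/p = 47.17 pc
Star Q: M = m − 5 log₁₀ d + 5 = 0.07 − 5·1.6737 + 5 = -3.298
ΔM = M_P − M_Q = 6.201 − (-3.298) = 9.499; smaller M is more luminous → Star Q.
L ratio = 10^(0.4 |ΔM|) = 10^3.800 = 6305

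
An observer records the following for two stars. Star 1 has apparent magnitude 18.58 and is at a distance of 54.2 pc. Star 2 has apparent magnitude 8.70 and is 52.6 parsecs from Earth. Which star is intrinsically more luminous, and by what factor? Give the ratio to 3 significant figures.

Star 1: M = m − 5 log₁₀ d + 5 = 18.58 − 5·1.7340 + 5 = 14.910
Star 2: M = m − 5 log₁₀ d + 5 = 8.70 − 5·1.7210 + 5 = 5.095
ΔM = M_1 − M_2 = 14.910 − (5.095) = 9.815; smaller M is more luminous → Star 2.
L ratio = 10^(0.4 |ΔM|) = 10^3.926 = 8433

Star 2 is more luminous, by a factor of 8430.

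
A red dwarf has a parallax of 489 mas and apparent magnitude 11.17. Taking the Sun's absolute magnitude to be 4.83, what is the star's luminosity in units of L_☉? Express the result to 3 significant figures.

d = 1/p = 1000/489 mas = 2.045 pc
M = m − 5 log₁₀ d + 5 = 11.17 − 5·0.3107 + 5 = 14.617
M − M_☉ = 14.617 − 4.83 = 9.787
L/L_☉ = 10^(−0.4 × 9.787) = 1.217×10^-4

L/L_☉ ≈ 1.22×10^-4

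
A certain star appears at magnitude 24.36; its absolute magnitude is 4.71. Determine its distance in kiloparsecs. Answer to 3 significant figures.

d ≈ 85.1 kpc

Distance modulus: m − M = 24.36 − (4.71) = 19.650
m − M = 5 log₁₀ d − 5
log₁₀ d = (m − M)/5 + 1 = 4.9300
d = 10^4.9300 = 85110 pc
= 85.11 kpc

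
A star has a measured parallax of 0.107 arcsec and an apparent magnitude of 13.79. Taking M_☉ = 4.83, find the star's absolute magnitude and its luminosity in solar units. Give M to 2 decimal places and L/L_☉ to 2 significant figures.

M ≈ 13.94; L/L_☉ ≈ 2.3×10^-4

d = 1/p = 1/0.107″ = 9.346 pc
M = m − 5 log₁₀ d + 5 = 13.79 − 5·0.9706 + 5 = 13.937
M − M_☉ = 13.937 − 4.83 = 9.107
L/L_☉ = 10^(−0.4 × 9.107) = 2.276×10^-4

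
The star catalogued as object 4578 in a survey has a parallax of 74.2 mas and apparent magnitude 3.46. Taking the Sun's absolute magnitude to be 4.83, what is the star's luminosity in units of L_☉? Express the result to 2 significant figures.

L/L_☉ ≈ 6.4

d = 1/p = 1000/74.2 mas = 13.48 pc
M = m − 5 log₁₀ d + 5 = 3.46 − 5·1.1296 + 5 = 2.812
M − M_☉ = 2.812 − 4.83 = -2.018
L/L_☉ = 10^(−0.4 × -2.018) = 6.415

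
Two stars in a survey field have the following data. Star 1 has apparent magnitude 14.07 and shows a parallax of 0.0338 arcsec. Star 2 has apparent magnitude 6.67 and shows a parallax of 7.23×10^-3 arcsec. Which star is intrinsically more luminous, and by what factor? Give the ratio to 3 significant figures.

Star 1: d = 1/p = 1/0.0338″ = 29.59 pc
Star 1: M = m − 5 log₁₀ d + 5 = 14.07 − 5·1.4711 + 5 = 11.715
Star 2: d = 1/p = 1/7.23×10^-3″ = 138.3 pc
Star 2: M = m − 5 log₁₀ d + 5 = 6.67 − 5·2.1409 + 5 = 0.966
ΔM = M_1 − M_2 = 11.715 − (0.966) = 10.749; smaller M is more luminous → Star 2.
L ratio = 10^(0.4 |ΔM|) = 10^4.300 = 19930

Star 2 is more luminous, by a factor of 19900.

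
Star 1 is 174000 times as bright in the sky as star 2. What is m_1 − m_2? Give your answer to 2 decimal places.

m_1 − m_2 ≈ -13.10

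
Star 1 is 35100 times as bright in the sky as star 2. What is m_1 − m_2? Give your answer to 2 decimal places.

m_1 − m_2 ≈ -11.36

Pogson: Δm = −2.5 log₁₀(ratio) = −2.5 log₁₀(35100) = −2.5 × 4.5453 = -11.363
Star 1 is brighter, so it has the smaller magnitude: the difference is negative.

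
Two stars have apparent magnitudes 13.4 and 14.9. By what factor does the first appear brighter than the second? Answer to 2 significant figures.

Magnitude difference = -1.5
Flux ratio = 10^(−0.4 Δm) = 10^(−0.4 × -1.5) = 10^0.600 = 3.981

4.0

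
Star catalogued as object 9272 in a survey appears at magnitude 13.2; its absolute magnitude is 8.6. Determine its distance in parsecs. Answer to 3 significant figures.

d ≈ 83.2 pc

Distance modulus: m − M = 13.2 − (8.6) = 4.600
m − M = 5 log₁₀ d − 5
log₁₀ d = (m − M)/5 + 1 = 1.9200
d = 10^1.9200 = 83.18 pc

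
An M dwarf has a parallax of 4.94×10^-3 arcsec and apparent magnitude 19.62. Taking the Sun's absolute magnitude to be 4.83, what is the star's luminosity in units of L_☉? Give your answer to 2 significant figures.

d = 1/p = 1/4.94×10^-3″ = 202.4 pc
M = m − 5 log₁₀ d + 5 = 19.62 − 5·2.3063 + 5 = 13.089
M − M_☉ = 13.089 − 4.83 = 8.259
L/L_☉ = 10^(−0.4 × 8.259) = 4.972×10^-4

L/L_☉ ≈ 5.0×10^-4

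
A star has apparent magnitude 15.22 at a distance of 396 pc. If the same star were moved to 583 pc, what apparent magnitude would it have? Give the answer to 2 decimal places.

m ≈ 16.06

Flux ∝ 1/d², so Δm = 5 log₁₀(d₂/d₁) = 5 log₁₀(583/396) = 0.840
m₂ = m₁ + Δm = 15.22 + (0.840) = 16.060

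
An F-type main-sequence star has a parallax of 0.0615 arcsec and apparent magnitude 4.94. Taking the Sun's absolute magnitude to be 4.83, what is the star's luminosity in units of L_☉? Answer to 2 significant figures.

L/L_☉ ≈ 2.4

d = 1/p = 1/0.0615″ = 16.26 pc
M = m − 5 log₁₀ d + 5 = 4.94 − 5·1.2111 + 5 = 3.884
M − M_☉ = 3.884 − 4.83 = -0.946
L/L_☉ = 10^(−0.4 × -0.946) = 2.389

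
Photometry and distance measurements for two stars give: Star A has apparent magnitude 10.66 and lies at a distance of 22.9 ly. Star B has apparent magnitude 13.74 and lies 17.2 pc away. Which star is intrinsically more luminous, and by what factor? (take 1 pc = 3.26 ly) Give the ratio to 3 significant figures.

Star A is more luminous, by a factor of 2.85.

Star A: d = 22.9 ly / 3.26 = 7.025 pc
Star A: M = m − 5 log₁₀ d + 5 = 10.66 − 5·0.8466 + 5 = 11.427
Star B: M = m − 5 log₁₀ d + 5 = 13.74 − 5·1.2355 + 5 = 12.562
ΔM = M_A − M_B = 11.427 − (12.562) = -1.135; smaller M is more luminous → Star A.
L ratio = 10^(0.4 |ΔM|) = 10^0.454 = 2.846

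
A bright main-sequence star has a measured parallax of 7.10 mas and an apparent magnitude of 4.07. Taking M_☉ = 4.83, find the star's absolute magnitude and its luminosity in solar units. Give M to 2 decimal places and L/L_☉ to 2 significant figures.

d = 1/p = 1000/7.10 mas = 140.8 pc
M = m − 5 log₁₀ d + 5 = 4.07 − 5·2.1487 + 5 = -1.674
M − M_☉ = -1.674 − 4.83 = -6.504
L/L_☉ = 10^(−0.4 × -6.504) = 399.5

M ≈ -1.67; L/L_☉ ≈ 400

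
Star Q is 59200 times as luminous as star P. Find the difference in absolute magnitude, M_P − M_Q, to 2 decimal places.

M_P − M_Q ≈ 11.93

Pogson: ΔM = −2.5 log₁₀(ratio) = −2.5 log₁₀(59200) = −2.5 × 4.7723 = -11.931
Star Q is brighter so has the smaller magnitude: M_P − M_Q is positive.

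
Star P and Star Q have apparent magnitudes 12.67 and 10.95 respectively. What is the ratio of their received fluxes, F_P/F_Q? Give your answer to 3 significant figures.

F_P/F_Q ≈ 0.205

Δm = 12.67 − (10.95) = 1.72
Flux ratio = 10^(−0.4 Δm) = 10^(−0.4 × 1.72) = 10^-0.688 = 0.2051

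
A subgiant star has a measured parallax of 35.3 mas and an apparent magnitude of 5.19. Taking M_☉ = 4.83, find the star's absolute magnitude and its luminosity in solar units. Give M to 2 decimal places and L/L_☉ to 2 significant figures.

d = 1/p = 1000/35.3 mas = 28.33 pc
M = m − 5 log₁₀ d + 5 = 5.19 − 5·1.4522 + 5 = 2.929
M − M_☉ = 2.929 − 4.83 = -1.901
L/L_☉ = 10^(−0.4 × -1.901) = 5.760

M ≈ 2.93; L/L_☉ ≈ 5.8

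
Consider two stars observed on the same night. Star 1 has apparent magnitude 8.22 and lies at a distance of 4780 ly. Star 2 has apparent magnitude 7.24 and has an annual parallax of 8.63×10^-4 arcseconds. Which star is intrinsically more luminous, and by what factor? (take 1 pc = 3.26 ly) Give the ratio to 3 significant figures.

Star 1: d = 4780 ly / 3.26 = 1466 pc
Star 1: M = m − 5 log₁₀ d + 5 = 8.22 − 5·3.1662 + 5 = -2.611
Star 2: d = 1/p = 1/8.63×10^-4″ = 1159 pc
Star 2: M = m − 5 log₁₀ d + 5 = 7.24 − 5·3.0640 + 5 = -3.080
ΔM = M_1 − M_2 = -2.611 − (-3.080) = 0.469; smaller M is more luminous → Star 2.
L ratio = 10^(0.4 |ΔM|) = 10^0.188 = 1.540

Star 2 is more luminous, by a factor of 1.54.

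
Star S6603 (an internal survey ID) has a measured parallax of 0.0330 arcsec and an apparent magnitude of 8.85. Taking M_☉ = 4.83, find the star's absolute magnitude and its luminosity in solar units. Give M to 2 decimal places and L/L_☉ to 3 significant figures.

d = 1/p = 1/0.0330″ = 30.30 pc
M = m − 5 log₁₀ d + 5 = 8.85 − 5·1.4815 + 5 = 6.443
M − M_☉ = 6.443 − 4.83 = 1.613
L/L_☉ = 10^(−0.4 × 1.613) = 0.2264

M ≈ 6.44; L/L_☉ ≈ 0.226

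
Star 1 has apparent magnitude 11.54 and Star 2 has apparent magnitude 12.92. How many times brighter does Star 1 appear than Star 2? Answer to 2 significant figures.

3.6

Magnitude difference = -1.38
Flux ratio = 10^(−0.4 Δm) = 10^(−0.4 × -1.38) = 10^0.552 = 3.565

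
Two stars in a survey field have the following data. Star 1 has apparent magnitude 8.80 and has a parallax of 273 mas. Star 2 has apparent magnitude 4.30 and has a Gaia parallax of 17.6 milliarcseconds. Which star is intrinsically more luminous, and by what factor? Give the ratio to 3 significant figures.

Star 2 is more luminous, by a factor of 15200.

Star 1: p = 273 mas = 0.273″ → d = 1/p = 3.663 pc
Star 1: M = m − 5 log₁₀ d + 5 = 8.80 − 5·0.5638 + 5 = 10.981
Star 2: p = 17.6 mas = 0.0176″ → d = 1/p = 56.82 pc
Star 2: M = m − 5 log₁₀ d + 5 = 4.30 − 5·1.7545 + 5 = 0.528
ΔM = M_1 − M_2 = 10.981 − (0.528) = 10.453; smaller M is more luminous → Star 2.
L ratio = 10^(0.4 |ΔM|) = 10^4.181 = 15180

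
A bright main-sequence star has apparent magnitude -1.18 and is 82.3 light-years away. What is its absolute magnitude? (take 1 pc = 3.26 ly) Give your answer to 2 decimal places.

d = 82.3 ly / 3.26 = 25.25 pc
5 log₁₀(d/10 pc) = 5 log₁₀(25.25) − 5 = 2.011
M = m − 5 log₁₀(d/10) = -1.18 − 2.011 = -3.191

M ≈ -3.19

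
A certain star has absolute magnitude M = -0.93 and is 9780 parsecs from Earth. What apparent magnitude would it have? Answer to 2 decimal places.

m = M + 5 log₁₀ d − 5 = -0.93 + 5·3.9903 − 5 = 14.022

m ≈ 14.02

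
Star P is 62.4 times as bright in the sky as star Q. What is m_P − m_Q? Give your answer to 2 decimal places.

Pogson: Δm = −2.5 log₁₀(ratio) = −2.5 log₁₀(62.4) = −2.5 × 1.7952 = -4.488
Star P is brighter, so it has the smaller magnitude: the difference is negative.

m_P − m_Q ≈ -4.49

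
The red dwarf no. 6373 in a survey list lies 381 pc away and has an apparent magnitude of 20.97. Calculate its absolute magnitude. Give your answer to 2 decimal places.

M ≈ 13.07

5 log₁₀(d/10 pc) = 5 log₁₀(381.0) − 5 = 7.905
M = m − 5 log₁₀(d/10) = 20.97 − 7.905 = 13.065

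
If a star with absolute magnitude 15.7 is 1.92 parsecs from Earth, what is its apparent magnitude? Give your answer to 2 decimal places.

m = M + 5 log₁₀ d − 5 = 15.7 + 5·0.2833 − 5 = 12.117

m ≈ 12.12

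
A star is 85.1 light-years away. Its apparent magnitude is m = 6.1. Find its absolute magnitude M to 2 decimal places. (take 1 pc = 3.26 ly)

M ≈ 4.02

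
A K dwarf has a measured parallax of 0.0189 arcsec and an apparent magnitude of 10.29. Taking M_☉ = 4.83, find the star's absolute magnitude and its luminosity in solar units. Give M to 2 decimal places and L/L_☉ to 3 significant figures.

d = 1/p = 1/0.0189″ = 52.91 pc
M = m − 5 log₁₀ d + 5 = 10.29 − 5·1.7235 + 5 = 6.672
M − M_☉ = 6.672 − 4.83 = 1.842
L/L_☉ = 10^(−0.4 × 1.842) = 0.1833

M ≈ 6.67; L/L_☉ ≈ 0.183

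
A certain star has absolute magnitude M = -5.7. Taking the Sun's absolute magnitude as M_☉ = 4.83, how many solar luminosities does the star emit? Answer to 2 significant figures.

L/L_☉ ≈ 16000

M − M_☉ = -5.7 − 4.83 = -10.530
L/L_☉ = 10^(−0.4 (M − M_☉)) = 10^4.212 = 16290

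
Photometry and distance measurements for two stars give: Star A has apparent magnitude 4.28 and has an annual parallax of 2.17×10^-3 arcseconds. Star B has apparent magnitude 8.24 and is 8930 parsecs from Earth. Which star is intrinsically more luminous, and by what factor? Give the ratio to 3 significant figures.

Star A: d = 1/p = 1/2.17×10^-3″ = 460.8 pc
Star A: M = m − 5 log₁₀ d + 5 = 4.28 − 5·2.6635 + 5 = -4.038
Star B: M = m − 5 log₁₀ d + 5 = 8.24 − 5·3.9509 + 5 = -6.514
ΔM = M_A − M_B = -4.038 − (-6.514) = 2.477; smaller M is more luminous → Star B.
L ratio = 10^(0.4 |ΔM|) = 10^0.991 = 9.786

Star B is more luminous, by a factor of 9.79.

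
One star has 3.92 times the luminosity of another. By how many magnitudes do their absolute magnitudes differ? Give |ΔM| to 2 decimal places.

|ΔM| ≈ 1.48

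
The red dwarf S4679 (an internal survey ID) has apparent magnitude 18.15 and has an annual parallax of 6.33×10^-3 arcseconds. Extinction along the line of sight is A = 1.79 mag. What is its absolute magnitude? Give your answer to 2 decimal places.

d = 1/p = 1/6.33×10^-3″ = 158.0 pc
5 log₁₀(d/10 pc) = 5 log₁₀(158.0) − 5 = 5.993
M = m − 5 log₁₀(d/10) − A = 18.15 − 5.993 − 1.79 = 10.367

M ≈ 10.37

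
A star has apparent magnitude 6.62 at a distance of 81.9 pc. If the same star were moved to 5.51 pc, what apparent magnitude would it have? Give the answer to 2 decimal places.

Flux ∝ 1/d², so Δm = 5 log₁₀(d₂/d₁) = 5 log₁₀(5.51/81.9) = -5.861
m₂ = m₁ + Δm = 6.62 + (-5.861) = 0.759

m ≈ 0.76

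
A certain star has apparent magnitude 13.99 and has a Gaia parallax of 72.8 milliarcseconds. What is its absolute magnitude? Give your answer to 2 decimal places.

p = 72.8 mas = 0.0728″ → d = 1/p = 13.74 pc
5 log₁₀(d/10 pc) = 5 log₁₀(13.74) − 5 = 0.689
M = m − 5 log₁₀(d/10) = 13.99 − 0.689 = 13.301

M ≈ 13.30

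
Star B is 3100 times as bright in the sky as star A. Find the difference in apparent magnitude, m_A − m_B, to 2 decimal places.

Pogson: Δm = −2.5 log₁₀(ratio) = −2.5 log₁₀(3100) = −2.5 × 3.4914 = -8.728
Star B is brighter so has the smaller magnitude: m_A − m_B is positive.

m_A − m_B ≈ 8.73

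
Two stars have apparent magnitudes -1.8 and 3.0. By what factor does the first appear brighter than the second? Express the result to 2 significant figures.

83

Δm = -1.8 − (3.0) = -4.8
Flux ratio = 10^(−0.4 Δm) = 10^(−0.4 × -4.8) = 10^1.920 = 83.18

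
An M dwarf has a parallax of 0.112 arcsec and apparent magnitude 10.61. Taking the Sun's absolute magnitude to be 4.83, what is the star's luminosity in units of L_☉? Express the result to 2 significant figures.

L/L_☉ ≈ 3.9×10^-3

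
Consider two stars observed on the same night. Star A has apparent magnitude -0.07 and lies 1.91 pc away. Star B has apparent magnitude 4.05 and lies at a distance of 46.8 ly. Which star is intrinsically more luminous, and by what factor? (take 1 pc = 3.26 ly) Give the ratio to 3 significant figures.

Star A: M = m − 5 log₁₀ d + 5 = -0.07 − 5·0.2810 + 5 = 3.525
Star B: d = 46.8 ly / 3.26 = 14.36 pc
Star B: M = m − 5 log₁₀ d + 5 = 4.05 − 5·1.1570 + 5 = 3.265
ΔM = M_A − M_B = 3.525 − (3.265) = 0.260; smaller M is more luminous → Star B.
L ratio = 10^(0.4 |ΔM|) = 10^0.104 = 1.271

Star B is more luminous, by a factor of 1.27.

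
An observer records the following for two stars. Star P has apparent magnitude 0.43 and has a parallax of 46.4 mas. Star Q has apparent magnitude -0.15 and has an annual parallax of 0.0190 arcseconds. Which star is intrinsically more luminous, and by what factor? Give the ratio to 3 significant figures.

Star P: p = 46.4 mas = 0.0464″ → d = 1/p = 21.55 pc
Star P: M = m − 5 log₁₀ d + 5 = 0.43 − 5·1.3335 + 5 = -1.237
Star Q: d = 1/p = 1/0.0190″ = 52.63 pc
Star Q: M = m − 5 log₁₀ d + 5 = -0.15 − 5·1.7212 + 5 = -3.756
ΔM = M_P − M_Q = -1.237 − (-3.756) = 2.519; smaller M is more luminous → Star Q.
L ratio = 10^(0.4 |ΔM|) = 10^1.008 = 10.17

Star Q is more luminous, by a factor of 10.2.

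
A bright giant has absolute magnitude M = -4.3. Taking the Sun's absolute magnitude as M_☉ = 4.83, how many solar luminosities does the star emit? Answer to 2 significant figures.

L/L_☉ ≈ 4500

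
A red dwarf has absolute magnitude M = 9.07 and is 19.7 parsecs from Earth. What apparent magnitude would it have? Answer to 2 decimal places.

m ≈ 10.54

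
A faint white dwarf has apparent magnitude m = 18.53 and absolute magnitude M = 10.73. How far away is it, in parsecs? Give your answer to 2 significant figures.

Distance modulus: m − M = 18.53 − (10.73) = 7.800
m − M = 5 log₁₀ d − 5
log₁₀ d = (m − M)/5 + 1 = 2.5600
d = 10^2.5600 = 363.1 pc

d ≈ 360 pc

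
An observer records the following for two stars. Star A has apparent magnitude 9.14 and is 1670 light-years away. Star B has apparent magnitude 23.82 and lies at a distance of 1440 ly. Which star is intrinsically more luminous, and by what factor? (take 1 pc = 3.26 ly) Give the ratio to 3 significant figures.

Star A: d = 1670 ly / 3.26 = 512.3 pc
Star A: M = m − 5 log₁₀ d + 5 = 9.14 − 5·2.7095 + 5 = 0.593
Star B: d = 1440 ly / 3.26 = 441.7 pc
Star B: M = m − 5 log₁₀ d + 5 = 23.82 − 5·2.6451 + 5 = 15.594
ΔM = M_A − M_B = 0.593 − (15.594) = -15.002; smaller M is more luminous → Star A.
L ratio = 10^(0.4 |ΔM|) = 10^6.001 = 1.002×10^6

Star A is more luminous, by a factor of 1.00×10^6.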